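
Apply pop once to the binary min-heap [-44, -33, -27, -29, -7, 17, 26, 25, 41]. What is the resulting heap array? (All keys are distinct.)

[-33, -29, -27, 25, -7, 17, 26, 41]

remove root -44; move last element 41 to root → [41, -33, -27, -29, -7, 17, 26, 25]
41 vs smaller child -33 at index 1, swap → [-33, 41, -27, -29, -7, 17, 26, 25]
41 vs smaller child -29 at index 3, swap → [-33, -29, -27, 41, -7, 17, 26, 25]
41 vs only child 25 at index 7, swap → [-33, -29, -27, 25, -7, 17, 26, 41]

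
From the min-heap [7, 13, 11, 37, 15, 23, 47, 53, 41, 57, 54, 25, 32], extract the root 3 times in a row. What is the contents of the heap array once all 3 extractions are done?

extract-min #1 returns 7:
  remove root 7; move last element 32 to root → [32, 13, 11, 37, 15, 23, 47, 53, 41, 57, 54, 25]
  32 vs smaller child 11 at index 2, swap → [11, 13, 32, 37, 15, 23, 47, 53, 41, 57, 54, 25]
  32 vs smaller child 23 at index 5, swap → [11, 13, 23, 37, 15, 32, 47, 53, 41, 57, 54, 25]
  32 vs only child 25 at index 11, swap → [11, 13, 23, 37, 15, 25, 47, 53, 41, 57, 54, 32]
extract-min #2 returns 11:
  remove root 11; move last element 32 to root → [32, 13, 23, 37, 15, 25, 47, 53, 41, 57, 54]
  32 vs smaller child 13 at index 1, swap → [13, 32, 23, 37, 15, 25, 47, 53, 41, 57, 54]
  32 vs smaller child 15 at index 4, swap → [13, 15, 23, 37, 32, 25, 47, 53, 41, 57, 54]
extract-min #3 returns 13:
  remove root 13; move last element 54 to root → [54, 15, 23, 37, 32, 25, 47, 53, 41, 57]
  54 vs smaller child 15 at index 1, swap → [15, 54, 23, 37, 32, 25, 47, 53, 41, 57]
  54 vs smaller child 32 at index 4, swap → [15, 32, 23, 37, 54, 25, 47, 53, 41, 57]

[15, 32, 23, 37, 54, 25, 47, 53, 41, 57]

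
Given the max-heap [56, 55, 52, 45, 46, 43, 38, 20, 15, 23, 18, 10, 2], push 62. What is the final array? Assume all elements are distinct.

[62, 55, 56, 45, 46, 43, 52, 20, 15, 23, 18, 10, 2, 38]

append 62 at index 13 → [56, 55, 52, 45, 46, 43, 38, 20, 15, 23, 18, 10, 2, 62]
62 > parent 38 at index 6, swap → [56, 55, 52, 45, 46, 43, 62, 20, 15, 23, 18, 10, 2, 38]
62 > parent 52 at index 2, swap → [56, 55, 62, 45, 46, 43, 52, 20, 15, 23, 18, 10, 2, 38]
62 > parent 56 at index 0, swap → [62, 55, 56, 45, 46, 43, 52, 20, 15, 23, 18, 10, 2, 38]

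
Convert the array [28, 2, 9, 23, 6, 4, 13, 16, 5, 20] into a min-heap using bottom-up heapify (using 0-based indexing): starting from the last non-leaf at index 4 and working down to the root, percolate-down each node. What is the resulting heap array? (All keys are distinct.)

sift down from index 4: already satisfies heap property
sift down from index 3:
  23 vs smaller child 5 at index 8, swap → [28, 2, 9, 5, 6, 4, 13, 16, 23, 20]
sift down from index 2:
  9 vs smaller child 4 at index 5, swap → [28, 2, 4, 5, 6, 9, 13, 16, 23, 20]
sift down from index 1: already satisfies heap property
sift down from index 0:
  28 vs smaller child 2 at index 1, swap → [2, 28, 4, 5, 6, 9, 13, 16, 23, 20]
  28 vs smaller child 5 at index 3, swap → [2, 5, 4, 28, 6, 9, 13, 16, 23, 20]
  28 vs smaller child 16 at index 7, swap → [2, 5, 4, 16, 6, 9, 13, 28, 23, 20]

[2, 5, 4, 16, 6, 9, 13, 28, 23, 20]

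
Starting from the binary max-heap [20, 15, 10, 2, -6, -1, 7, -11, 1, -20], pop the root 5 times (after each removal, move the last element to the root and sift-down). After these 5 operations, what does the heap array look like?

[1, -6, -1, -20, -11]

extract-max #1 returns 20:
  remove root 20; move last element -20 to root → [-20, 15, 10, 2, -6, -1, 7, -11, 1]
  -20 vs larger child 15 at index 1, swap → [15, -20, 10, 2, -6, -1, 7, -11, 1]
  -20 vs larger child 2 at index 3, swap → [15, 2, 10, -20, -6, -1, 7, -11, 1]
  -20 vs larger child 1 at index 8, swap → [15, 2, 10, 1, -6, -1, 7, -11, -20]
extract-max #2 returns 15:
  remove root 15; move last element -20 to root → [-20, 2, 10, 1, -6, -1, 7, -11]
  -20 vs larger child 10 at index 2, swap → [10, 2, -20, 1, -6, -1, 7, -11]
  -20 vs larger child 7 at index 6, swap → [10, 2, 7, 1, -6, -1, -20, -11]
extract-max #3 returns 10:
  remove root 10; move last element -11 to root → [-11, 2, 7, 1, -6, -1, -20]
  -11 vs larger child 7 at index 2, swap → [7, 2, -11, 1, -6, -1, -20]
  -11 vs larger child -1 at index 5, swap → [7, 2, -1, 1, -6, -11, -20]
extract-max #4 returns 7:
  remove root 7; move last element -20 to root → [-20, 2, -1, 1, -6, -11]
  -20 vs larger child 2 at index 1, swap → [2, -20, -1, 1, -6, -11]
  -20 vs larger child 1 at index 3, swap → [2, 1, -1, -20, -6, -11]
extract-max #5 returns 2:
  remove root 2; move last element -11 to root → [-11, 1, -1, -20, -6]
  -11 vs larger child 1 at index 1, swap → [1, -11, -1, -20, -6]
  -11 vs larger child -6 at index 4, swap → [1, -6, -1, -20, -11]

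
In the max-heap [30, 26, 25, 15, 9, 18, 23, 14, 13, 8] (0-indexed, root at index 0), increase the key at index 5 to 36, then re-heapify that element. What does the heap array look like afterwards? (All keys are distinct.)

[36, 26, 30, 15, 9, 25, 23, 14, 13, 8]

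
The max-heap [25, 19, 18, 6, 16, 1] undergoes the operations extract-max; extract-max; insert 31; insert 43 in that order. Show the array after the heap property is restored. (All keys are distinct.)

extract-max → returns 25:
  remove root 25; move last element 1 to root → [1, 19, 18, 6, 16]
  1 vs larger child 19 at index 1, swap → [19, 1, 18, 6, 16]
  1 vs larger child 16 at index 4, swap → [19, 16, 18, 6, 1]
extract-max → returns 19:
  remove root 19; move last element 1 to root → [1, 16, 18, 6]
  1 vs larger child 18 at index 2, swap → [18, 16, 1, 6]
insert 31:
  append 31 at index 4 → [18, 16, 1, 6, 31]
  31 > parent 16 at index 1, swap → [18, 31, 1, 6, 16]
  31 > parent 18 at index 0, swap → [31, 18, 1, 6, 16]
insert 43:
  append 43 at index 5 → [31, 18, 1, 6, 16, 43]
  43 > parent 1 at index 2, swap → [31, 18, 43, 6, 16, 1]
  43 > parent 31 at index 0, swap → [43, 18, 31, 6, 16, 1]

[43, 18, 31, 6, 16, 1]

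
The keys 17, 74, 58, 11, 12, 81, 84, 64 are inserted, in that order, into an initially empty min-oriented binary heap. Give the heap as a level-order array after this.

[11, 12, 58, 64, 17, 81, 84, 74]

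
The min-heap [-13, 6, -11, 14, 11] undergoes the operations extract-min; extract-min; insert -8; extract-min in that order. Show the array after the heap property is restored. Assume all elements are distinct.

[6, 14, 11]

extract-min → returns -13:
  remove root -13; move last element 11 to root → [11, 6, -11, 14]
  11 vs smaller child -11 at index 2, swap → [-11, 6, 11, 14]
extract-min → returns -11:
  remove root -11; move last element 14 to root → [14, 6, 11]
  14 vs smaller child 6 at index 1, swap → [6, 14, 11]
insert -8:
  append -8 at index 3 → [6, 14, 11, -8]
  -8 < parent 14 at index 1, swap → [6, -8, 11, 14]
  -8 < parent 6 at index 0, swap → [-8, 6, 11, 14]
extract-min → returns -8:
  remove root -8; move last element 14 to root → [14, 6, 11]
  14 vs smaller child 6 at index 1, swap → [6, 14, 11]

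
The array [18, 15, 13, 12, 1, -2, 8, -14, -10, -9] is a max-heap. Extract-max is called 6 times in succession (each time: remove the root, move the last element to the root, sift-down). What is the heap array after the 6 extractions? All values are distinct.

[-2, -9, -14, -10]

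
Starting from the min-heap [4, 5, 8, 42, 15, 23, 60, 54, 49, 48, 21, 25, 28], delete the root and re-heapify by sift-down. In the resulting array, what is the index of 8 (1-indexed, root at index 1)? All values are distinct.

remove root 4; move last element 28 to root → [28, 5, 8, 42, 15, 23, 60, 54, 49, 48, 21, 25]
28 vs smaller child 5 at index 2, swap → [5, 28, 8, 42, 15, 23, 60, 54, 49, 48, 21, 25]
28 vs smaller child 15 at index 5, swap → [5, 15, 8, 42, 28, 23, 60, 54, 49, 48, 21, 25]
28 vs smaller child 21 at index 11, swap → [5, 15, 8, 42, 21, 23, 60, 54, 49, 48, 28, 25]
resulting array: [5, 15, 8, 42, 21, 23, 60, 54, 49, 48, 28, 25]

3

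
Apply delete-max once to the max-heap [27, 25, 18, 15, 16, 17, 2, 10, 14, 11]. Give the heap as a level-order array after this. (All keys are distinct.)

[25, 16, 18, 15, 11, 17, 2, 10, 14]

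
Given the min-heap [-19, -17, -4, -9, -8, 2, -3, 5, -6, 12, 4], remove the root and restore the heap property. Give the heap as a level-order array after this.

remove root -19; move last element 4 to root → [4, -17, -4, -9, -8, 2, -3, 5, -6, 12]
4 vs smaller child -17 at index 1, swap → [-17, 4, -4, -9, -8, 2, -3, 5, -6, 12]
4 vs smaller child -9 at index 3, swap → [-17, -9, -4, 4, -8, 2, -3, 5, -6, 12]
4 vs smaller child -6 at index 8, swap → [-17, -9, -4, -6, -8, 2, -3, 5, 4, 12]

[-17, -9, -4, -6, -8, 2, -3, 5, 4, 12]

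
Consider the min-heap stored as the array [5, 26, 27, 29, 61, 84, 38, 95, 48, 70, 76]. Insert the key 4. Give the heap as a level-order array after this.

append 4 at index 11 → [5, 26, 27, 29, 61, 84, 38, 95, 48, 70, 76, 4]
4 < parent 84 at index 5, swap → [5, 26, 27, 29, 61, 4, 38, 95, 48, 70, 76, 84]
4 < parent 27 at index 2, swap → [5, 26, 4, 29, 61, 27, 38, 95, 48, 70, 76, 84]
4 < parent 5 at index 0, swap → [4, 26, 5, 29, 61, 27, 38, 95, 48, 70, 76, 84]

[4, 26, 5, 29, 61, 27, 38, 95, 48, 70, 76, 84]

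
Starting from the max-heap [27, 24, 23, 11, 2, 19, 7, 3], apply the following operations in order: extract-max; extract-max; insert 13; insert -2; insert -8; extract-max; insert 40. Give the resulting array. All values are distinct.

[40, 19, 13, 11, 2, 7, -8, -2, 3]

extract-max → returns 27:
  remove root 27; move last element 3 to root → [3, 24, 23, 11, 2, 19, 7]
  3 vs larger child 24 at index 1, swap → [24, 3, 23, 11, 2, 19, 7]
  3 vs larger child 11 at index 3, swap → [24, 11, 23, 3, 2, 19, 7]
extract-max → returns 24:
  remove root 24; move last element 7 to root → [7, 11, 23, 3, 2, 19]
  7 vs larger child 23 at index 2, swap → [23, 11, 7, 3, 2, 19]
  7 vs only child 19 at index 5, swap → [23, 11, 19, 3, 2, 7]
insert 13:
  append 13 at index 6 → [23, 11, 19, 3, 2, 7, 13] (no swap needed)
insert -2:
  append -2 at index 7 → [23, 11, 19, 3, 2, 7, 13, -2] (no swap needed)
insert -8:
  append -8 at index 8 → [23, 11, 19, 3, 2, 7, 13, -2, -8] (no swap needed)
extract-max → returns 23:
  remove root 23; move last element -8 to root → [-8, 11, 19, 3, 2, 7, 13, -2]
  -8 vs larger child 19 at index 2, swap → [19, 11, -8, 3, 2, 7, 13, -2]
  -8 vs larger child 13 at index 6, swap → [19, 11, 13, 3, 2, 7, -8, -2]
insert 40:
  append 40 at index 8 → [19, 11, 13, 3, 2, 7, -8, -2, 40]
  40 > parent 3 at index 3, swap → [19, 11, 13, 40, 2, 7, -8, -2, 3]
  40 > parent 11 at index 1, swap → [19, 40, 13, 11, 2, 7, -8, -2, 3]
  40 > parent 19 at index 0, swap → [40, 19, 13, 11, 2, 7, -8, -2, 3]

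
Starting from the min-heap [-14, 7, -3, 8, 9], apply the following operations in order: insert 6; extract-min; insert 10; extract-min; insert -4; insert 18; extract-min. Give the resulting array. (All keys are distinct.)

[6, 7, 10, 8, 9, 18]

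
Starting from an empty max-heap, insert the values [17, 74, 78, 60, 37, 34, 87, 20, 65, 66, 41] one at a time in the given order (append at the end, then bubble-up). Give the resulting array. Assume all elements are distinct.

[87, 66, 78, 60, 65, 34, 74, 17, 20, 37, 41]

Insert 17:
  append 17 at index 0 → [17] (no swap needed)
Insert 74:
  append 74 at index 1 → [17, 74]
  74 > parent 17 at index 0, swap → [74, 17]
Insert 78:
  append 78 at index 2 → [74, 17, 78]
  78 > parent 74 at index 0, swap → [78, 17, 74]
Insert 60:
  append 60 at index 3 → [78, 17, 74, 60]
  60 > parent 17 at index 1, swap → [78, 60, 74, 17]
Insert 37:
  append 37 at index 4 → [78, 60, 74, 17, 37] (no swap needed)
Insert 34:
  append 34 at index 5 → [78, 60, 74, 17, 37, 34] (no swap needed)
Insert 87:
  append 87 at index 6 → [78, 60, 74, 17, 37, 34, 87]
  87 > parent 74 at index 2, swap → [78, 60, 87, 17, 37, 34, 74]
  87 > parent 78 at index 0, swap → [87, 60, 78, 17, 37, 34, 74]
Insert 20:
  append 20 at index 7 → [87, 60, 78, 17, 37, 34, 74, 20]
  20 > parent 17 at index 3, swap → [87, 60, 78, 20, 37, 34, 74, 17]
Insert 65:
  append 65 at index 8 → [87, 60, 78, 20, 37, 34, 74, 17, 65]
  65 > parent 20 at index 3, swap → [87, 60, 78, 65, 37, 34, 74, 17, 20]
  65 > parent 60 at index 1, swap → [87, 65, 78, 60, 37, 34, 74, 17, 20]
Insert 66:
  append 66 at index 9 → [87, 65, 78, 60, 37, 34, 74, 17, 20, 66]
  66 > parent 37 at index 4, swap → [87, 65, 78, 60, 66, 34, 74, 17, 20, 37]
  66 > parent 65 at index 1, swap → [87, 66, 78, 60, 65, 34, 74, 17, 20, 37]
Insert 41:
  append 41 at index 10 → [87, 66, 78, 60, 65, 34, 74, 17, 20, 37, 41] (no swap needed)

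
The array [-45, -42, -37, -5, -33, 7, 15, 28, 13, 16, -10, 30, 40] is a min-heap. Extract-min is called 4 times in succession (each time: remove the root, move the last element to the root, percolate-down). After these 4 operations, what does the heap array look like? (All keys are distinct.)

[-10, -5, 7, 13, 16, 30, 15, 28, 40]

extract-min #1 returns -45:
  remove root -45; move last element 40 to root → [40, -42, -37, -5, -33, 7, 15, 28, 13, 16, -10, 30]
  40 vs smaller child -42 at index 1, swap → [-42, 40, -37, -5, -33, 7, 15, 28, 13, 16, -10, 30]
  40 vs smaller child -33 at index 4, swap → [-42, -33, -37, -5, 40, 7, 15, 28, 13, 16, -10, 30]
  40 vs smaller child -10 at index 10, swap → [-42, -33, -37, -5, -10, 7, 15, 28, 13, 16, 40, 30]
extract-min #2 returns -42:
  remove root -42; move last element 30 to root → [30, -33, -37, -5, -10, 7, 15, 28, 13, 16, 40]
  30 vs smaller child -37 at index 2, swap → [-37, -33, 30, -5, -10, 7, 15, 28, 13, 16, 40]
  30 vs smaller child 7 at index 5, swap → [-37, -33, 7, -5, -10, 30, 15, 28, 13, 16, 40]
extract-min #3 returns -37:
  remove root -37; move last element 40 to root → [40, -33, 7, -5, -10, 30, 15, 28, 13, 16]
  40 vs smaller child -33 at index 1, swap → [-33, 40, 7, -5, -10, 30, 15, 28, 13, 16]
  40 vs smaller child -10 at index 4, swap → [-33, -10, 7, -5, 40, 30, 15, 28, 13, 16]
  40 vs only child 16 at index 9, swap → [-33, -10, 7, -5, 16, 30, 15, 28, 13, 40]
extract-min #4 returns -33:
  remove root -33; move last element 40 to root → [40, -10, 7, -5, 16, 30, 15, 28, 13]
  40 vs smaller child -10 at index 1, swap → [-10, 40, 7, -5, 16, 30, 15, 28, 13]
  40 vs smaller child -5 at index 3, swap → [-10, -5, 7, 40, 16, 30, 15, 28, 13]
  40 vs smaller child 13 at index 8, swap → [-10, -5, 7, 13, 16, 30, 15, 28, 40]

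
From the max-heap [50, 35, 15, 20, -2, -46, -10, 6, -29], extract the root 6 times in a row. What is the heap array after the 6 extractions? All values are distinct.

[-10, -29, -46]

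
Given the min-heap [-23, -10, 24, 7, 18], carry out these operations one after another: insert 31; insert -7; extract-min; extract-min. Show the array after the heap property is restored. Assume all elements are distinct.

insert 31:
  append 31 at index 5 → [-23, -10, 24, 7, 18, 31] (no swap needed)
insert -7:
  append -7 at index 6 → [-23, -10, 24, 7, 18, 31, -7]
  -7 < parent 24 at index 2, swap → [-23, -10, -7, 7, 18, 31, 24]
extract-min → returns -23:
  remove root -23; move last element 24 to root → [24, -10, -7, 7, 18, 31]
  24 vs smaller child -10 at index 1, swap → [-10, 24, -7, 7, 18, 31]
  24 vs smaller child 7 at index 3, swap → [-10, 7, -7, 24, 18, 31]
extract-min → returns -10:
  remove root -10; move last element 31 to root → [31, 7, -7, 24, 18]
  31 vs smaller child -7 at index 2, swap → [-7, 7, 31, 24, 18]

[-7, 7, 31, 24, 18]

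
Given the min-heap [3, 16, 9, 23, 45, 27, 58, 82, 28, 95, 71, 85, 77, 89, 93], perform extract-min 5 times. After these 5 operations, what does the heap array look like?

[28, 45, 58, 82, 71, 77, 85, 93, 89, 95]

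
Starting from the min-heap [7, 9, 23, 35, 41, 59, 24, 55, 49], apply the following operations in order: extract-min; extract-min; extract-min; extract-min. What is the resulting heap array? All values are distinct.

extract-min → returns 7:
  remove root 7; move last element 49 to root → [49, 9, 23, 35, 41, 59, 24, 55]
  49 vs smaller child 9 at index 1, swap → [9, 49, 23, 35, 41, 59, 24, 55]
  49 vs smaller child 35 at index 3, swap → [9, 35, 23, 49, 41, 59, 24, 55]
extract-min → returns 9:
  remove root 9; move last element 55 to root → [55, 35, 23, 49, 41, 59, 24]
  55 vs smaller child 23 at index 2, swap → [23, 35, 55, 49, 41, 59, 24]
  55 vs smaller child 24 at index 6, swap → [23, 35, 24, 49, 41, 59, 55]
extract-min → returns 23:
  remove root 23; move last element 55 to root → [55, 35, 24, 49, 41, 59]
  55 vs smaller child 24 at index 2, swap → [24, 35, 55, 49, 41, 59]
extract-min → returns 24:
  remove root 24; move last element 59 to root → [59, 35, 55, 49, 41]
  59 vs smaller child 35 at index 1, swap → [35, 59, 55, 49, 41]
  59 vs smaller child 41 at index 4, swap → [35, 41, 55, 49, 59]

[35, 41, 55, 49, 59]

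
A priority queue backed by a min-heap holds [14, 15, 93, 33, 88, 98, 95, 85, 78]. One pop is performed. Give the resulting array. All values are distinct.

remove root 14; move last element 78 to root → [78, 15, 93, 33, 88, 98, 95, 85]
78 vs smaller child 15 at index 1, swap → [15, 78, 93, 33, 88, 98, 95, 85]
78 vs smaller child 33 at index 3, swap → [15, 33, 93, 78, 88, 98, 95, 85]

[15, 33, 93, 78, 88, 98, 95, 85]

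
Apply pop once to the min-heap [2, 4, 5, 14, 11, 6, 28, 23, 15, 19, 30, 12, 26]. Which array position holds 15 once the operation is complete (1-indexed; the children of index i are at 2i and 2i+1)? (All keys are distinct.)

remove root 2; move last element 26 to root → [26, 4, 5, 14, 11, 6, 28, 23, 15, 19, 30, 12]
26 vs smaller child 4 at index 2, swap → [4, 26, 5, 14, 11, 6, 28, 23, 15, 19, 30, 12]
26 vs smaller child 11 at index 5, swap → [4, 11, 5, 14, 26, 6, 28, 23, 15, 19, 30, 12]
26 vs smaller child 19 at index 10, swap → [4, 11, 5, 14, 19, 6, 28, 23, 15, 26, 30, 12]
resulting array: [4, 11, 5, 14, 19, 6, 28, 23, 15, 26, 30, 12]

9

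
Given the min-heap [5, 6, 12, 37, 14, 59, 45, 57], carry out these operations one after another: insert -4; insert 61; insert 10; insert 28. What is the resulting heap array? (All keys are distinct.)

insert -4:
  append -4 at index 8 → [5, 6, 12, 37, 14, 59, 45, 57, -4]
  -4 < parent 37 at index 3, swap → [5, 6, 12, -4, 14, 59, 45, 57, 37]
  -4 < parent 6 at index 1, swap → [5, -4, 12, 6, 14, 59, 45, 57, 37]
  -4 < parent 5 at index 0, swap → [-4, 5, 12, 6, 14, 59, 45, 57, 37]
insert 61:
  append 61 at index 9 → [-4, 5, 12, 6, 14, 59, 45, 57, 37, 61] (no swap needed)
insert 10:
  append 10 at index 10 → [-4, 5, 12, 6, 14, 59, 45, 57, 37, 61, 10]
  10 < parent 14 at index 4, swap → [-4, 5, 12, 6, 10, 59, 45, 57, 37, 61, 14]
insert 28:
  append 28 at index 11 → [-4, 5, 12, 6, 10, 59, 45, 57, 37, 61, 14, 28]
  28 < parent 59 at index 5, swap → [-4, 5, 12, 6, 10, 28, 45, 57, 37, 61, 14, 59]

[-4, 5, 12, 6, 10, 28, 45, 57, 37, 61, 14, 59]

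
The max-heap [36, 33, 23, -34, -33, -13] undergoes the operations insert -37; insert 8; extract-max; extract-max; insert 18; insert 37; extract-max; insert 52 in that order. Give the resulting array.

[52, 23, 18, 8, -33, -37, -13, -34]

insert -37:
  append -37 at index 6 → [36, 33, 23, -34, -33, -13, -37] (no swap needed)
insert 8:
  append 8 at index 7 → [36, 33, 23, -34, -33, -13, -37, 8]
  8 > parent -34 at index 3, swap → [36, 33, 23, 8, -33, -13, -37, -34]
extract-max → returns 36:
  remove root 36; move last element -34 to root → [-34, 33, 23, 8, -33, -13, -37]
  -34 vs larger child 33 at index 1, swap → [33, -34, 23, 8, -33, -13, -37]
  -34 vs larger child 8 at index 3, swap → [33, 8, 23, -34, -33, -13, -37]
extract-max → returns 33:
  remove root 33; move last element -37 to root → [-37, 8, 23, -34, -33, -13]
  -37 vs larger child 23 at index 2, swap → [23, 8, -37, -34, -33, -13]
  -37 vs only child -13 at index 5, swap → [23, 8, -13, -34, -33, -37]
insert 18:
  append 18 at index 6 → [23, 8, -13, -34, -33, -37, 18]
  18 > parent -13 at index 2, swap → [23, 8, 18, -34, -33, -37, -13]
insert 37:
  append 37 at index 7 → [23, 8, 18, -34, -33, -37, -13, 37]
  37 > parent -34 at index 3, swap → [23, 8, 18, 37, -33, -37, -13, -34]
  37 > parent 8 at index 1, swap → [23, 37, 18, 8, -33, -37, -13, -34]
  37 > parent 23 at index 0, swap → [37, 23, 18, 8, -33, -37, -13, -34]
extract-max → returns 37:
  remove root 37; move last element -34 to root → [-34, 23, 18, 8, -33, -37, -13]
  -34 vs larger child 23 at index 1, swap → [23, -34, 18, 8, -33, -37, -13]
  -34 vs larger child 8 at index 3, swap → [23, 8, 18, -34, -33, -37, -13]
insert 52:
  append 52 at index 7 → [23, 8, 18, -34, -33, -37, -13, 52]
  52 > parent -34 at index 3, swap → [23, 8, 18, 52, -33, -37, -13, -34]
  52 > parent 8 at index 1, swap → [23, 52, 18, 8, -33, -37, -13, -34]
  52 > parent 23 at index 0, swap → [52, 23, 18, 8, -33, -37, -13, -34]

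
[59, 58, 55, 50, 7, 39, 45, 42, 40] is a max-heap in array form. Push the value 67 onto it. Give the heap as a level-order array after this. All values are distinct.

[67, 59, 55, 50, 58, 39, 45, 42, 40, 7]

append 67 at index 9 → [59, 58, 55, 50, 7, 39, 45, 42, 40, 67]
67 > parent 7 at index 4, swap → [59, 58, 55, 50, 67, 39, 45, 42, 40, 7]
67 > parent 58 at index 1, swap → [59, 67, 55, 50, 58, 39, 45, 42, 40, 7]
67 > parent 59 at index 0, swap → [67, 59, 55, 50, 58, 39, 45, 42, 40, 7]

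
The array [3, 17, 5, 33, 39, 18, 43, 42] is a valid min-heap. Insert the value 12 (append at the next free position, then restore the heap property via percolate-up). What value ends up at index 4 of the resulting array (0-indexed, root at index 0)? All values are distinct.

append 12 at index 8 → [3, 17, 5, 33, 39, 18, 43, 42, 12]
12 < parent 33 at index 3, swap → [3, 17, 5, 12, 39, 18, 43, 42, 33]
12 < parent 17 at index 1, swap → [3, 12, 5, 17, 39, 18, 43, 42, 33]
resulting array: [3, 12, 5, 17, 39, 18, 43, 42, 33]

39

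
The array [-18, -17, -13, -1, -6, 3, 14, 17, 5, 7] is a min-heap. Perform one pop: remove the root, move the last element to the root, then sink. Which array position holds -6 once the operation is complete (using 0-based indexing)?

remove root -18; move last element 7 to root → [7, -17, -13, -1, -6, 3, 14, 17, 5]
7 vs smaller child -17 at index 1, swap → [-17, 7, -13, -1, -6, 3, 14, 17, 5]
7 vs smaller child -6 at index 4, swap → [-17, -6, -13, -1, 7, 3, 14, 17, 5]
resulting array: [-17, -6, -13, -1, 7, 3, 14, 17, 5]

1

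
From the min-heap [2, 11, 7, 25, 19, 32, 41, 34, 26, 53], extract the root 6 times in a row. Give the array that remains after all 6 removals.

[32, 34, 41, 53]

extract-min #1 returns 2:
  remove root 2; move last element 53 to root → [53, 11, 7, 25, 19, 32, 41, 34, 26]
  53 vs smaller child 7 at index 2, swap → [7, 11, 53, 25, 19, 32, 41, 34, 26]
  53 vs smaller child 32 at index 5, swap → [7, 11, 32, 25, 19, 53, 41, 34, 26]
extract-min #2 returns 7:
  remove root 7; move last element 26 to root → [26, 11, 32, 25, 19, 53, 41, 34]
  26 vs smaller child 11 at index 1, swap → [11, 26, 32, 25, 19, 53, 41, 34]
  26 vs smaller child 19 at index 4, swap → [11, 19, 32, 25, 26, 53, 41, 34]
extract-min #3 returns 11:
  remove root 11; move last element 34 to root → [34, 19, 32, 25, 26, 53, 41]
  34 vs smaller child 19 at index 1, swap → [19, 34, 32, 25, 26, 53, 41]
  34 vs smaller child 25 at index 3, swap → [19, 25, 32, 34, 26, 53, 41]
extract-min #4 returns 19:
  remove root 19; move last element 41 to root → [41, 25, 32, 34, 26, 53]
  41 vs smaller child 25 at index 1, swap → [25, 41, 32, 34, 26, 53]
  41 vs smaller child 26 at index 4, swap → [25, 26, 32, 34, 41, 53]
extract-min #5 returns 25:
  remove root 25; move last element 53 to root → [53, 26, 32, 34, 41]
  53 vs smaller child 26 at index 1, swap → [26, 53, 32, 34, 41]
  53 vs smaller child 34 at index 3, swap → [26, 34, 32, 53, 41]
extract-min #6 returns 26:
  remove root 26; move last element 41 to root → [41, 34, 32, 53]
  41 vs smaller child 32 at index 2, swap → [32, 34, 41, 53]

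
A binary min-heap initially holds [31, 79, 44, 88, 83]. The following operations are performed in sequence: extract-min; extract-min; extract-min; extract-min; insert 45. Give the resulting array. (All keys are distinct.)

extract-min → returns 31:
  remove root 31; move last element 83 to root → [83, 79, 44, 88]
  83 vs smaller child 44 at index 2, swap → [44, 79, 83, 88]
extract-min → returns 44:
  remove root 44; move last element 88 to root → [88, 79, 83]
  88 vs smaller child 79 at index 1, swap → [79, 88, 83]
extract-min → returns 79:
  remove root 79; move last element 83 to root → [83, 88] (no swap needed)
extract-min → returns 83:
  remove root 83; move last element 88 to root → [88] (no swap needed)
insert 45:
  append 45 at index 1 → [88, 45]
  45 < parent 88 at index 0, swap → [45, 88]

[45, 88]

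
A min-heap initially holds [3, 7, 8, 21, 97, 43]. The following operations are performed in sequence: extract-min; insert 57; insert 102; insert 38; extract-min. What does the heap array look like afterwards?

[8, 21, 43, 38, 97, 57, 102]

extract-min → returns 3:
  remove root 3; move last element 43 to root → [43, 7, 8, 21, 97]
  43 vs smaller child 7 at index 1, swap → [7, 43, 8, 21, 97]
  43 vs smaller child 21 at index 3, swap → [7, 21, 8, 43, 97]
insert 57:
  append 57 at index 5 → [7, 21, 8, 43, 97, 57] (no swap needed)
insert 102:
  append 102 at index 6 → [7, 21, 8, 43, 97, 57, 102] (no swap needed)
insert 38:
  append 38 at index 7 → [7, 21, 8, 43, 97, 57, 102, 38]
  38 < parent 43 at index 3, swap → [7, 21, 8, 38, 97, 57, 102, 43]
extract-min → returns 7:
  remove root 7; move last element 43 to root → [43, 21, 8, 38, 97, 57, 102]
  43 vs smaller child 8 at index 2, swap → [8, 21, 43, 38, 97, 57, 102]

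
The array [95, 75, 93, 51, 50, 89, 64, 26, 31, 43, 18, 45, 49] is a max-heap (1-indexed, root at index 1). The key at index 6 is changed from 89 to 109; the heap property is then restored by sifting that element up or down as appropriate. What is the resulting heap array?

[109, 75, 95, 51, 50, 93, 64, 26, 31, 43, 18, 45, 49]

set index 6 from 89 to 109 → [95, 75, 93, 51, 50, 109, 64, 26, 31, 43, 18, 45, 49]
109 > parent 93 at index 3, swap → [95, 75, 109, 51, 50, 93, 64, 26, 31, 43, 18, 45, 49]
109 > parent 95 at index 1, swap → [109, 75, 95, 51, 50, 93, 64, 26, 31, 43, 18, 45, 49]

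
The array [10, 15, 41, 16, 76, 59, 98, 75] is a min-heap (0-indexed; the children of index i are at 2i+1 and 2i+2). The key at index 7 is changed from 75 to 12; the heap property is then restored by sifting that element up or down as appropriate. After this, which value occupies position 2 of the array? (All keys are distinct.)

41

set index 7 from 75 to 12 → [10, 15, 41, 16, 76, 59, 98, 12]
12 < parent 16 at index 3, swap → [10, 15, 41, 12, 76, 59, 98, 16]
12 < parent 15 at index 1, swap → [10, 12, 41, 15, 76, 59, 98, 16]
resulting array: [10, 12, 41, 15, 76, 59, 98, 16]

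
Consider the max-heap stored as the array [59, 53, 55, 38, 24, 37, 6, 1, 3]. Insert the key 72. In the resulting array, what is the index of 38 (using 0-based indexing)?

append 72 at index 9 → [59, 53, 55, 38, 24, 37, 6, 1, 3, 72]
72 > parent 24 at index 4, swap → [59, 53, 55, 38, 72, 37, 6, 1, 3, 24]
72 > parent 53 at index 1, swap → [59, 72, 55, 38, 53, 37, 6, 1, 3, 24]
72 > parent 59 at index 0, swap → [72, 59, 55, 38, 53, 37, 6, 1, 3, 24]
resulting array: [72, 59, 55, 38, 53, 37, 6, 1, 3, 24]

3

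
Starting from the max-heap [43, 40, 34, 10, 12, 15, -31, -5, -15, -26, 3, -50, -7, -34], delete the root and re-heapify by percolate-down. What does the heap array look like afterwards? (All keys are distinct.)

[40, 12, 34, 10, 3, 15, -31, -5, -15, -26, -34, -50, -7]

remove root 43; move last element -34 to root → [-34, 40, 34, 10, 12, 15, -31, -5, -15, -26, 3, -50, -7]
-34 vs larger child 40 at index 1, swap → [40, -34, 34, 10, 12, 15, -31, -5, -15, -26, 3, -50, -7]
-34 vs larger child 12 at index 4, swap → [40, 12, 34, 10, -34, 15, -31, -5, -15, -26, 3, -50, -7]
-34 vs larger child 3 at index 10, swap → [40, 12, 34, 10, 3, 15, -31, -5, -15, -26, -34, -50, -7]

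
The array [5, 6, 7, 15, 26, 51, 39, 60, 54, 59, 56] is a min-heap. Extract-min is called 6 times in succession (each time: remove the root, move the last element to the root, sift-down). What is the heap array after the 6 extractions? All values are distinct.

[51, 54, 59, 60, 56]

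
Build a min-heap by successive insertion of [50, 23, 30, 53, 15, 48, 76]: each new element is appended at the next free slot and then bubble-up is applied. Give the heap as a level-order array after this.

Insert 50:
  append 50 at index 0 → [50] (no swap needed)
Insert 23:
  append 23 at index 1 → [50, 23]
  23 < parent 50 at index 0, swap → [23, 50]
Insert 30:
  append 30 at index 2 → [23, 50, 30] (no swap needed)
Insert 53:
  append 53 at index 3 → [23, 50, 30, 53] (no swap needed)
Insert 15:
  append 15 at index 4 → [23, 50, 30, 53, 15]
  15 < parent 50 at index 1, swap → [23, 15, 30, 53, 50]
  15 < parent 23 at index 0, swap → [15, 23, 30, 53, 50]
Insert 48:
  append 48 at index 5 → [15, 23, 30, 53, 50, 48] (no swap needed)
Insert 76:
  append 76 at index 6 → [15, 23, 30, 53, 50, 48, 76] (no swap needed)

[15, 23, 30, 53, 50, 48, 76]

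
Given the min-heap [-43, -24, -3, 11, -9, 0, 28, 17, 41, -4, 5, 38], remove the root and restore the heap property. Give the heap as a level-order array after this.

[-24, -9, -3, 11, -4, 0, 28, 17, 41, 38, 5]

remove root -43; move last element 38 to root → [38, -24, -3, 11, -9, 0, 28, 17, 41, -4, 5]
38 vs smaller child -24 at index 1, swap → [-24, 38, -3, 11, -9, 0, 28, 17, 41, -4, 5]
38 vs smaller child -9 at index 4, swap → [-24, -9, -3, 11, 38, 0, 28, 17, 41, -4, 5]
38 vs smaller child -4 at index 9, swap → [-24, -9, -3, 11, -4, 0, 28, 17, 41, 38, 5]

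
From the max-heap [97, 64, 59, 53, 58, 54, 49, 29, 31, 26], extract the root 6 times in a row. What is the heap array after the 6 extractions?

[49, 31, 26, 29]

extract-max #1 returns 97:
  remove root 97; move last element 26 to root → [26, 64, 59, 53, 58, 54, 49, 29, 31]
  26 vs larger child 64 at index 1, swap → [64, 26, 59, 53, 58, 54, 49, 29, 31]
  26 vs larger child 58 at index 4, swap → [64, 58, 59, 53, 26, 54, 49, 29, 31]
extract-max #2 returns 64:
  remove root 64; move last element 31 to root → [31, 58, 59, 53, 26, 54, 49, 29]
  31 vs larger child 59 at index 2, swap → [59, 58, 31, 53, 26, 54, 49, 29]
  31 vs larger child 54 at index 5, swap → [59, 58, 54, 53, 26, 31, 49, 29]
extract-max #3 returns 59:
  remove root 59; move last element 29 to root → [29, 58, 54, 53, 26, 31, 49]
  29 vs larger child 58 at index 1, swap → [58, 29, 54, 53, 26, 31, 49]
  29 vs larger child 53 at index 3, swap → [58, 53, 54, 29, 26, 31, 49]
extract-max #4 returns 58:
  remove root 58; move last element 49 to root → [49, 53, 54, 29, 26, 31]
  49 vs larger child 54 at index 2, swap → [54, 53, 49, 29, 26, 31]
extract-max #5 returns 54:
  remove root 54; move last element 31 to root → [31, 53, 49, 29, 26]
  31 vs larger child 53 at index 1, swap → [53, 31, 49, 29, 26]
extract-max #6 returns 53:
  remove root 53; move last element 26 to root → [26, 31, 49, 29]
  26 vs larger child 49 at index 2, swap → [49, 31, 26, 29]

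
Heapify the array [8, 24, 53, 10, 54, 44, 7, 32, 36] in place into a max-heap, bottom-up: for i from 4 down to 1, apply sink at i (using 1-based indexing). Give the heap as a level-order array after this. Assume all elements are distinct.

sift down from index 4:
  10 vs larger child 36 at index 9, swap → [8, 24, 53, 36, 54, 44, 7, 32, 10]
sift down from index 3: already satisfies heap property
sift down from index 2:
  24 vs larger child 54 at index 5, swap → [8, 54, 53, 36, 24, 44, 7, 32, 10]
sift down from index 1:
  8 vs larger child 54 at index 2, swap → [54, 8, 53, 36, 24, 44, 7, 32, 10]
  8 vs larger child 36 at index 4, swap → [54, 36, 53, 8, 24, 44, 7, 32, 10]
  8 vs larger child 32 at index 8, swap → [54, 36, 53, 32, 24, 44, 7, 8, 10]

[54, 36, 53, 32, 24, 44, 7, 8, 10]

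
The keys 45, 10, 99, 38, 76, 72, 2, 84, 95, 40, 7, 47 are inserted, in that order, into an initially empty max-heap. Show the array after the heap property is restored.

[99, 95, 72, 84, 40, 47, 2, 10, 76, 38, 7, 45]

Insert 45:
  append 45 at index 0 → [45] (no swap needed)
Insert 10:
  append 10 at index 1 → [45, 10] (no swap needed)
Insert 99:
  append 99 at index 2 → [45, 10, 99]
  99 > parent 45 at index 0, swap → [99, 10, 45]
Insert 38:
  append 38 at index 3 → [99, 10, 45, 38]
  38 > parent 10 at index 1, swap → [99, 38, 45, 10]
Insert 76:
  append 76 at index 4 → [99, 38, 45, 10, 76]
  76 > parent 38 at index 1, swap → [99, 76, 45, 10, 38]
Insert 72:
  append 72 at index 5 → [99, 76, 45, 10, 38, 72]
  72 > parent 45 at index 2, swap → [99, 76, 72, 10, 38, 45]
Insert 2:
  append 2 at index 6 → [99, 76, 72, 10, 38, 45, 2] (no swap needed)
Insert 84:
  append 84 at index 7 → [99, 76, 72, 10, 38, 45, 2, 84]
  84 > parent 10 at index 3, swap → [99, 76, 72, 84, 38, 45, 2, 10]
  84 > parent 76 at index 1, swap → [99, 84, 72, 76, 38, 45, 2, 10]
Insert 95:
  append 95 at index 8 → [99, 84, 72, 76, 38, 45, 2, 10, 95]
  95 > parent 76 at index 3, swap → [99, 84, 72, 95, 38, 45, 2, 10, 76]
  95 > parent 84 at index 1, swap → [99, 95, 72, 84, 38, 45, 2, 10, 76]
Insert 40:
  append 40 at index 9 → [99, 95, 72, 84, 38, 45, 2, 10, 76, 40]
  40 > parent 38 at index 4, swap → [99, 95, 72, 84, 40, 45, 2, 10, 76, 38]
Insert 7:
  append 7 at index 10 → [99, 95, 72, 84, 40, 45, 2, 10, 76, 38, 7] (no swap needed)
Insert 47:
  append 47 at index 11 → [99, 95, 72, 84, 40, 45, 2, 10, 76, 38, 7, 47]
  47 > parent 45 at index 5, swap → [99, 95, 72, 84, 40, 47, 2, 10, 76, 38, 7, 45]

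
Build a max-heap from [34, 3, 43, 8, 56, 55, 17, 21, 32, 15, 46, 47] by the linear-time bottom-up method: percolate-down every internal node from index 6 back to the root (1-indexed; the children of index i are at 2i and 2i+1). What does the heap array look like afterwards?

[56, 46, 55, 32, 34, 47, 17, 21, 8, 15, 3, 43]

sift down from index 6: already satisfies heap property
sift down from index 5: already satisfies heap property
sift down from index 4:
  8 vs larger child 32 at index 9, swap → [34, 3, 43, 32, 56, 55, 17, 21, 8, 15, 46, 47]
sift down from index 3:
  43 vs larger child 55 at index 6, swap → [34, 3, 55, 32, 56, 43, 17, 21, 8, 15, 46, 47]
  43 vs only child 47 at index 12, swap → [34, 3, 55, 32, 56, 47, 17, 21, 8, 15, 46, 43]
sift down from index 2:
  3 vs larger child 56 at index 5, swap → [34, 56, 55, 32, 3, 47, 17, 21, 8, 15, 46, 43]
  3 vs larger child 46 at index 11, swap → [34, 56, 55, 32, 46, 47, 17, 21, 8, 15, 3, 43]
sift down from index 1:
  34 vs larger child 56 at index 2, swap → [56, 34, 55, 32, 46, 47, 17, 21, 8, 15, 3, 43]
  34 vs larger child 46 at index 5, swap → [56, 46, 55, 32, 34, 47, 17, 21, 8, 15, 3, 43]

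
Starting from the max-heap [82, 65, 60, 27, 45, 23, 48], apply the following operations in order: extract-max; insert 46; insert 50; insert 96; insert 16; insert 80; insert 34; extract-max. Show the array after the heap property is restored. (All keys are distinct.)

extract-max → returns 82:
  remove root 82; move last element 48 to root → [48, 65, 60, 27, 45, 23]
  48 vs larger child 65 at index 1, swap → [65, 48, 60, 27, 45, 23]
insert 46:
  append 46 at index 6 → [65, 48, 60, 27, 45, 23, 46] (no swap needed)
insert 50:
  append 50 at index 7 → [65, 48, 60, 27, 45, 23, 46, 50]
  50 > parent 27 at index 3, swap → [65, 48, 60, 50, 45, 23, 46, 27]
  50 > parent 48 at index 1, swap → [65, 50, 60, 48, 45, 23, 46, 27]
insert 96:
  append 96 at index 8 → [65, 50, 60, 48, 45, 23, 46, 27, 96]
  96 > parent 48 at index 3, swap → [65, 50, 60, 96, 45, 23, 46, 27, 48]
  96 > parent 50 at index 1, swap → [65, 96, 60, 50, 45, 23, 46, 27, 48]
  96 > parent 65 at index 0, swap → [96, 65, 60, 50, 45, 23, 46, 27, 48]
insert 16:
  append 16 at index 9 → [96, 65, 60, 50, 45, 23, 46, 27, 48, 16] (no swap needed)
insert 80:
  append 80 at index 10 → [96, 65, 60, 50, 45, 23, 46, 27, 48, 16, 80]
  80 > parent 45 at index 4, swap → [96, 65, 60, 50, 80, 23, 46, 27, 48, 16, 45]
  80 > parent 65 at index 1, swap → [96, 80, 60, 50, 65, 23, 46, 27, 48, 16, 45]
insert 34:
  append 34 at index 11 → [96, 80, 60, 50, 65, 23, 46, 27, 48, 16, 45, 34]
  34 > parent 23 at index 5, swap → [96, 80, 60, 50, 65, 34, 46, 27, 48, 16, 45, 23]
extract-max → returns 96:
  remove root 96; move last element 23 to root → [23, 80, 60, 50, 65, 34, 46, 27, 48, 16, 45]
  23 vs larger child 80 at index 1, swap → [80, 23, 60, 50, 65, 34, 46, 27, 48, 16, 45]
  23 vs larger child 65 at index 4, swap → [80, 65, 60, 50, 23, 34, 46, 27, 48, 16, 45]
  23 vs larger child 45 at index 10, swap → [80, 65, 60, 50, 45, 34, 46, 27, 48, 16, 23]

[80, 65, 60, 50, 45, 34, 46, 27, 48, 16, 23]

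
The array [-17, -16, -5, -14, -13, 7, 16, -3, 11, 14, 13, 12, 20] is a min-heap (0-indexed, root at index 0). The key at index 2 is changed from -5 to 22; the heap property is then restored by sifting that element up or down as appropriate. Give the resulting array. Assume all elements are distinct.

[-17, -16, 7, -14, -13, 12, 16, -3, 11, 14, 13, 22, 20]

set index 2 from -5 to 22 → [-17, -16, 22, -14, -13, 7, 16, -3, 11, 14, 13, 12, 20]
22 vs smaller child 7 at index 5, swap → [-17, -16, 7, -14, -13, 22, 16, -3, 11, 14, 13, 12, 20]
22 vs smaller child 12 at index 11, swap → [-17, -16, 7, -14, -13, 12, 16, -3, 11, 14, 13, 22, 20]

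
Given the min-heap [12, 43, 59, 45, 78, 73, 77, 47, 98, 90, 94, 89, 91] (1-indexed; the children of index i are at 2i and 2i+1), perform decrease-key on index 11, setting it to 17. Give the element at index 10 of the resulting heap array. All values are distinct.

set index 11 from 94 to 17 → [12, 43, 59, 45, 78, 73, 77, 47, 98, 90, 17, 89, 91]
17 < parent 78 at index 5, swap → [12, 43, 59, 45, 17, 73, 77, 47, 98, 90, 78, 89, 91]
17 < parent 43 at index 2, swap → [12, 17, 59, 45, 43, 73, 77, 47, 98, 90, 78, 89, 91]
resulting array: [12, 17, 59, 45, 43, 73, 77, 47, 98, 90, 78, 89, 91]

90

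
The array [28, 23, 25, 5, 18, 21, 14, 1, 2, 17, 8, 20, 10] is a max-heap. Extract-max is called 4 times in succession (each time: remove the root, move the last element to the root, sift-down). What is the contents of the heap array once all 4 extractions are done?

extract-max #1 returns 28:
  remove root 28; move last element 10 to root → [10, 23, 25, 5, 18, 21, 14, 1, 2, 17, 8, 20]
  10 vs larger child 25 at index 2, swap → [25, 23, 10, 5, 18, 21, 14, 1, 2, 17, 8, 20]
  10 vs larger child 21 at index 5, swap → [25, 23, 21, 5, 18, 10, 14, 1, 2, 17, 8, 20]
  10 vs only child 20 at index 11, swap → [25, 23, 21, 5, 18, 20, 14, 1, 2, 17, 8, 10]
extract-max #2 returns 25:
  remove root 25; move last element 10 to root → [10, 23, 21, 5, 18, 20, 14, 1, 2, 17, 8]
  10 vs larger child 23 at index 1, swap → [23, 10, 21, 5, 18, 20, 14, 1, 2, 17, 8]
  10 vs larger child 18 at index 4, swap → [23, 18, 21, 5, 10, 20, 14, 1, 2, 17, 8]
  10 vs larger child 17 at index 9, swap → [23, 18, 21, 5, 17, 20, 14, 1, 2, 10, 8]
extract-max #3 returns 23:
  remove root 23; move last element 8 to root → [8, 18, 21, 5, 17, 20, 14, 1, 2, 10]
  8 vs larger child 21 at index 2, swap → [21, 18, 8, 5, 17, 20, 14, 1, 2, 10]
  8 vs larger child 20 at index 5, swap → [21, 18, 20, 5, 17, 8, 14, 1, 2, 10]
extract-max #4 returns 21:
  remove root 21; move last element 10 to root → [10, 18, 20, 5, 17, 8, 14, 1, 2]
  10 vs larger child 20 at index 2, swap → [20, 18, 10, 5, 17, 8, 14, 1, 2]
  10 vs larger child 14 at index 6, swap → [20, 18, 14, 5, 17, 8, 10, 1, 2]

[20, 18, 14, 5, 17, 8, 10, 1, 2]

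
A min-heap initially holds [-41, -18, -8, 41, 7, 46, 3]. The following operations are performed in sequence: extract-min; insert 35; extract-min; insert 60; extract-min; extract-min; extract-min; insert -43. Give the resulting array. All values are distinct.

[-43, 35, 60, 46, 41]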